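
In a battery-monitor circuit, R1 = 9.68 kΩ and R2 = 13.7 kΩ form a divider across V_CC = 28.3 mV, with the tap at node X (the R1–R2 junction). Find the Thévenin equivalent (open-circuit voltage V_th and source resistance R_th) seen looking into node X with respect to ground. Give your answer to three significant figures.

Open-circuit (no load on X): V_th = V_CC · R2/(R1 + R2) = 28.3 × 13.7/(9.680 + 13.7) = 16.58 mV.
Zeroing V_CC shorts the top of R1 to ground, so R_th = R1 ‖ R2 = 5.672 kΩ.

V_th ≈ 16.6 mV, R_th ≈ 5.67 kΩ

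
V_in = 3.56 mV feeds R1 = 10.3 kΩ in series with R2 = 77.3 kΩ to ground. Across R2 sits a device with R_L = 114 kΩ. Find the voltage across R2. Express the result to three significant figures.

R2 ‖ R_L = (77.3 × 114)/(77.3 + 114) = 46.06 kΩ.
Then V_out = V_in · R2'/(R1 + R2') = 3.56 × 46.06/56.36 = 2.909 mV.

V_out ≈ 2.91 mV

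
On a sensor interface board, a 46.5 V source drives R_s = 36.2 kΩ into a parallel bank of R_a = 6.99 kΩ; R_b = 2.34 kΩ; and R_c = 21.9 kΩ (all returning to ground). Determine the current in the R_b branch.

Parallel bank: R_p = 1/(1/6.99 + 1/2.34 + 1/21.9) = 1.623 kΩ.
Node voltage V_A = V_DC · R_p/(R_s + R_p) = 46.5 × 0.04291 = 1.996 V.
I(R_b) = V_A / R_b = 1.996/2.34 = 0.8528 mA.

I ≈ 0.853 mA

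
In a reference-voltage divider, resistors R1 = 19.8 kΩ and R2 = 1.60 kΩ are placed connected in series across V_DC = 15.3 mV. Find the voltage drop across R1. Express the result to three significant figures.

Total series resistance ΣR = 19.8 + 1.60 = 21.40 kΩ.
By the voltage-divider rule, V = 15.3 × 19.80/21.40 = 14.16 mV.

V ≈ 14.2 mV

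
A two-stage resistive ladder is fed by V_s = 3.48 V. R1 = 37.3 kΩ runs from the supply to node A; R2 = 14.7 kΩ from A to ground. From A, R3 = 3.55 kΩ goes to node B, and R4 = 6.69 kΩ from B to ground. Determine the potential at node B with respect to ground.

V_B ≈ 0.317 V

Node A sees R2 in parallel with the series input of stage 2, R3 + R4 = 10.24 kΩ.
Effective lower resistance at A: R2 ‖ 10.24 = 6.036 kΩ.
First divider: V_A = V_s · 6.036/(37.3 + 6.036) = 0.4847 V.
Stage 2 is unloaded, so V_B = V_A · R4/(R3+R4) = 0.4847 × 6.69/10.24 = 0.3167 V.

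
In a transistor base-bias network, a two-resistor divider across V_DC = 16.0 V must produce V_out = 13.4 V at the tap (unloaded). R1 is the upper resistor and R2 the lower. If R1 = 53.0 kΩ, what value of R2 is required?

R2 ≈ 273 kΩ

The divider ratio is R2/(R1+R2) = 13.4/16.0 = 0.8375.
Rearranging, R2 = R1·k/(1−k) = 53.0 × 5.154 = 273.2 kΩ.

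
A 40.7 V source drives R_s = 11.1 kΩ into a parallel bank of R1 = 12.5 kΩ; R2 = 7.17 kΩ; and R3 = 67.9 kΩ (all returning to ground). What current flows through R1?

I ≈ 0.905 mA

Equivalent of the parallel group: R_p = 4.270 kΩ.
V_A by voltage divider: V_A = 40.7 × 4.270/(11.1 + 4.270) = 11.31 V.
I(R1) = V_A / R1 = 11.31/12.5 = 0.9045 mA.
(Check via current divider: I_total = 2.648 mA; share G_k/ΣG = 0.3416 → same result.)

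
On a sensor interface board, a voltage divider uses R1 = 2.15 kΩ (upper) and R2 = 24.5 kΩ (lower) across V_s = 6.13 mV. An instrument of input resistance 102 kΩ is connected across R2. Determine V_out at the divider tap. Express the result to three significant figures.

The load sits in parallel with R2, giving an effective lower resistance R2' = R2·R_L/(R2+R_L) = 19.75 kΩ.
Voltage divider with the loaded lower leg: V_out = 6.13 × 19.75/(2.15 + 19.75) = 6.13 × 0.9018 = 5.528 mV.
(Unloaded it would be 5.64 mV; the load pulls it down.)

V_out ≈ 5.53 mV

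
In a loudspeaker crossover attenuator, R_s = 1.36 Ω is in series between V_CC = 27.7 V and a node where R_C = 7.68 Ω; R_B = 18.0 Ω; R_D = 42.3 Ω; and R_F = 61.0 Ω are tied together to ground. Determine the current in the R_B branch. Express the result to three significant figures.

I ≈ 1.18 A

Combine the parallel branches: R_p = (1/7.68 + 1/18.0 + 1/42.3 + 1/61.0)⁻¹ = 4.429 Ω.
V_A by voltage divider: V_A = 27.7 × 4.429/(1.36 + 4.429) = 21.19 V.
I(R_B) = V_A / R_B = 21.19/18.0 = 1.177 A.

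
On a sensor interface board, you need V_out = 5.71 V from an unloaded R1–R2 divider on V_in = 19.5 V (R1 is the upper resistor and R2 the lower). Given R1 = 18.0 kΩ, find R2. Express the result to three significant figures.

The divider ratio is R2/(R1+R2) = 5.71/19.5 = 0.2928.
So R2 = R1 · V_out/(V_in − V_out) = 18.0 × 5.71/(19.5 − 5.71) = 18.0 × 0.4141 = 7.453 kΩ.

R2 ≈ 7.45 kΩ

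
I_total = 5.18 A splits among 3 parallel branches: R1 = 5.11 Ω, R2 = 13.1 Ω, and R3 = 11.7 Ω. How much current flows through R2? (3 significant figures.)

ΣG = 1/5.11 + 1/13.1 + 1/11.7 = 0.3575.
Current divider: I(R2) = I_total · G_k/ΣG = 5.18 × (0.07634/0.3575) = 5.18 × 0.2135 = 1.106 A.

I ≈ 1.11 A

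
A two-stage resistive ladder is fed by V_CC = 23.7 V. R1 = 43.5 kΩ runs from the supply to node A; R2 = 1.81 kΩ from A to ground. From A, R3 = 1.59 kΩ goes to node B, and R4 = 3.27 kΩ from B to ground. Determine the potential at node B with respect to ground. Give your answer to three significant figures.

Looking into the second stage from A: R3 + R4 = 4.860 kΩ appears in parallel with R2.
Effective lower resistance at A: R2 ‖ 4.860 = 1.319 kΩ.
So V_A = 23.7 × 0.02943 = 0.6974 V.
V_B = V_A × 0.6728 = 0.4692 V.

V_B ≈ 0.469 V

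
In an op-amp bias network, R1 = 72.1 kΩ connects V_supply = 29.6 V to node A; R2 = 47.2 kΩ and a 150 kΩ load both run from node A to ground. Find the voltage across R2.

The load sits in parallel with R2, giving an effective lower resistance R2' = R2·R_L/(R2+R_L) = 35.90 kΩ.
Then V_out = V_supply · R2'/(R1 + R2') = 29.6 × 35.90/108.0 = 9.840 V.
(Unloaded it would be 11.7 V; the load pulls it down.)

V_out ≈ 9.84 V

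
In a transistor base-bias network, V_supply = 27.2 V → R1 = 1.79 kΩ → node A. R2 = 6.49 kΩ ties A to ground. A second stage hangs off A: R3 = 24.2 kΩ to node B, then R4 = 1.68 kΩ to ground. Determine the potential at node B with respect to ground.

Looking into the second stage from A: R3 + R4 = 25.88 kΩ appears in parallel with R2.
R2 ‖ (R3+R4) = 5.189 kΩ.
So V_A = 27.2 × 0.7435 = 20.22 V.
Stage 2 is unloaded, so V_B = V_A · R4/(R3+R4) = 20.22 × 1.68/25.88 = 1.313 V.

V_B ≈ 1.31 V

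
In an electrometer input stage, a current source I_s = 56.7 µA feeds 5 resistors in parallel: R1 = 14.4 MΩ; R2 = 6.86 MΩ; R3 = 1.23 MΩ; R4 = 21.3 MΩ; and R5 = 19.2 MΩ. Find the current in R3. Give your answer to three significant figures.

Total conductance ΣG = 1/14.4 + 1/6.86 + 1/1.23 + 1/21.3 + 1/19.2 = 1.127 (units of 1/MΩ).
R3 takes the fraction G_k/ΣG = 0.8130/1.127 = 0.7212, so I = 56.7 × 0.7212 = 40.89 µA.

I ≈ 40.9 µA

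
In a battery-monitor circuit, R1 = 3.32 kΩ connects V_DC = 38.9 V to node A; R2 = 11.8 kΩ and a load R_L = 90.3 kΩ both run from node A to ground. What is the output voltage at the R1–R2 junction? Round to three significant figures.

V_out ≈ 29.5 V

R2 ‖ R_L = (11.8 × 90.3)/(11.8 + 90.3) = 10.44 kΩ.
Voltage divider with the loaded lower leg: V_out = 38.9 × 10.44/(3.32 + 10.44) = 38.9 × 0.7587 = 29.51 V.
(Unloaded it would be 30.4 V; the load pulls it down.)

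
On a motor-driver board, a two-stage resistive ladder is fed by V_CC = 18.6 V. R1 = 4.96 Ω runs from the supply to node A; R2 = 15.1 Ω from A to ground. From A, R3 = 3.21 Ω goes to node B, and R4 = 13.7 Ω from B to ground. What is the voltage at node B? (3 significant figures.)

The second stage (R3 + R4 = 16.91 Ω) loads node A in parallel with R2.
Effective lower resistance at A: R2 ‖ 16.91 = 7.977 Ω.
So V_A = 18.6 × 0.6166 = 11.47 V.
Then the unloaded second divider: V_B = V_A × R4/(R3+R4) = 11.47 × 0.8102 = 9.292 V.

V_B ≈ 9.29 V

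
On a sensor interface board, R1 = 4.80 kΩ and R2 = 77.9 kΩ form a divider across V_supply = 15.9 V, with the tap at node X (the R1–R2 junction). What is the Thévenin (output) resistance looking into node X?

R_th ≈ 4.52 kΩ

With V_supply suppressed (replaced by a short), R_th = R1 ‖ R2 = (4.800 × 77.9)/(4.800 + 77.9) = 4.521 kΩ.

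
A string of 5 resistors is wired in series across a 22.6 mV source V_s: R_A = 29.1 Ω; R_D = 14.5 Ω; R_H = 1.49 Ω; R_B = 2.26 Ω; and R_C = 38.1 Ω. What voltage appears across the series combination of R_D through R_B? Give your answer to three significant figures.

Series total: ΣR = 29.1 + 14.5 + 1.49 + 2.26 + 38.1 = 85.45 Ω.
R_{R_D..R_B} = 14.5 + 1.49 + 2.26 = 18.25 Ω.
Voltage divider: V = V_s · (18.25 / 85.45) = 22.6 × 0.2136 = 4.827 mV.

V ≈ 4.83 mV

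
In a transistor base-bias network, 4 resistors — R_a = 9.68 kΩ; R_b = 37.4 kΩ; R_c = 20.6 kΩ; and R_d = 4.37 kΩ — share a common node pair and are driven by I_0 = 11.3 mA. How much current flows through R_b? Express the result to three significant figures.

Total conductance ΣG = 1/9.68 + 1/37.4 + 1/20.6 + 1/4.37 = 0.4074 (units of 1/kΩ).
R_b takes the fraction G_k/ΣG = 0.02674/0.4074 = 0.06563, so I = 11.3 × 0.06563 = 0.7416 mA.

I ≈ 0.742 mA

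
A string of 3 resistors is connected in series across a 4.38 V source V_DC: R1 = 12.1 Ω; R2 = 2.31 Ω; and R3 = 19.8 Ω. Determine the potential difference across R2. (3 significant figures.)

Series total: ΣR = 12.1 + 2.31 + 19.8 = 34.21 Ω.
Voltage divider: V = V_DC · (2.310 / 34.21) = 4.38 × 0.06752 = 0.2958 V.

V ≈ 0.296 V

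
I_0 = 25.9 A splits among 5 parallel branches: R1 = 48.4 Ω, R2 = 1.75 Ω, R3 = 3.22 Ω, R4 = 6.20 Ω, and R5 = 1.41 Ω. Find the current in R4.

Conductances: ΣG = 1/48.4 + 1/1.75 + 1/3.22 + 1/6.20 + 1/1.41 = 1.773 (1/Ω).
R4 takes the fraction G_k/ΣG = 0.1613/1.773 = 0.09096, so I = 25.9 × 0.09096 = 2.356 A.

I ≈ 2.36 A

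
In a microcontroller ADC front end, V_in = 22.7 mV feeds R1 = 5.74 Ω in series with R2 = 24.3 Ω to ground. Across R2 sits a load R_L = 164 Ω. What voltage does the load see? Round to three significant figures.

R2 ‖ R_L = (24.3 × 164)/(24.3 + 164) = 21.16 Ω.
Now apply the divider: V_out = 22.7 × 0.7866 = 17.86 mV.
(Unloaded it would be 18.4 mV; the load pulls it down.)

V_out ≈ 17.9 mV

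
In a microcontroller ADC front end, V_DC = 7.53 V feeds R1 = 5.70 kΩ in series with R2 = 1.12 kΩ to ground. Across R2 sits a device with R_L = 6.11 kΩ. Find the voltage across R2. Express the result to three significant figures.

First combine the lower leg with the load: R2 ‖ R_L = 0.9465 kΩ.
Voltage divider with the loaded lower leg: V_out = 7.53 × 0.9465/(5.70 + 0.9465) = 7.53 × 0.1424 = 1.072 V.

V_out ≈ 1.07 V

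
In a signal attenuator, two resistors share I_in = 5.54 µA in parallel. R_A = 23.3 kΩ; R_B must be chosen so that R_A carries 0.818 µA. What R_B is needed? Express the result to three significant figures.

In a two-way split, I_A/I_in = R_B/(R_A + R_B).
With f = 0.1477, R_B = R_A · f/(1−f) = 23.3 × 0.1732 = 4.036 kΩ.

R_B ≈ 4.04 kΩ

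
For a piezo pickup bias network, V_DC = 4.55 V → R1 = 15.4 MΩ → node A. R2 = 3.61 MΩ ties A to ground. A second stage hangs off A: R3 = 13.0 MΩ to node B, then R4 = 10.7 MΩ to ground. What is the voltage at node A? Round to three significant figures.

V_A ≈ 0.769 V

The second stage (R3 + R4 = 23.70 MΩ) loads node A in parallel with R2.
Effective lower resistance at A: R2 ‖ 23.70 = 3.133 MΩ.
First divider: V_A = V_DC · 3.133/(15.4 + 3.133) = 0.7691 V.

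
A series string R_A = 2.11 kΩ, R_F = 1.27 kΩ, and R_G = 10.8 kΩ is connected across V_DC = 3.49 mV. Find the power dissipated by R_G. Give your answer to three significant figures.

ΣR = 14.18 kΩ → I = 3.49/14.18 = 0.2461 µA.
P = I²R = 0.06058 × 10.8 = 0.6542 nW.

P ≈ 0.654 nW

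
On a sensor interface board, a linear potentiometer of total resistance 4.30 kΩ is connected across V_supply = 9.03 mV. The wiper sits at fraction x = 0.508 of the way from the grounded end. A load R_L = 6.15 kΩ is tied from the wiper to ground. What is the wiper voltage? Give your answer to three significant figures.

The pot divides into 2.116 kΩ above the wiper and 2.184 kΩ below.
(x·R_p) ‖ R_L = 1.612 kΩ.
Loaded-divider output: V_out = 9.03 × 0.4324 = 3.905 mV.

V_out ≈ 3.90 mV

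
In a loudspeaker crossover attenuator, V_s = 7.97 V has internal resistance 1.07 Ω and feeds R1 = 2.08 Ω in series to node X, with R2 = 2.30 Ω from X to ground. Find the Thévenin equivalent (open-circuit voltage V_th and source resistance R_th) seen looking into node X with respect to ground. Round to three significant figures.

V_th ≈ 3.36 V, R_th ≈ 1.33 Ω

R1' = 1.07 + 2.08 = 3.150 Ω (source resistance + R1).
Open-circuit (no load on X): V_th = V_s · R2/(R1' + R2) = 7.97 × 2.30/(3.150 + 2.30) = 3.363 V.
With V_s suppressed (replaced by a short), R_th = R1' ‖ R2 = (3.150 × 2.30)/(3.150 + 2.30) = 1.329 Ω.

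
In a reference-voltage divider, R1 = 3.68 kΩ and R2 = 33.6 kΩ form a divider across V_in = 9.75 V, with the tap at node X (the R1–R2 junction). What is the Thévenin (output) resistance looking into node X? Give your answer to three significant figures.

Zeroing V_in shorts the top of R1 to ground, so R_th = R1 ‖ R2 = 3.317 kΩ.

R_th ≈ 3.32 kΩ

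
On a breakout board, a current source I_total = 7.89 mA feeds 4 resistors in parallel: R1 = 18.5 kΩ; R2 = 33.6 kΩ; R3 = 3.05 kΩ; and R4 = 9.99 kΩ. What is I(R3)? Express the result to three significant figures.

Total conductance ΣG = 1/18.5 + 1/33.6 + 1/3.05 + 1/9.99 = 0.5118 (units of 1/kΩ).
Current divider: I(R3) = I_total · G_k/ΣG = 7.89 × (0.3279/0.5118) = 7.89 × 0.6406 = 5.055 mA.

I ≈ 5.05 mA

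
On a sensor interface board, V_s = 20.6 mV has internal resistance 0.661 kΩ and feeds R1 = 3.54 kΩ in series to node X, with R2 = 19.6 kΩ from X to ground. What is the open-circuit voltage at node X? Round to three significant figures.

V_th ≈ 17.0 mV

R1' = 0.661 + 3.54 = 4.201 kΩ (source resistance + R1).
V_th is the unloaded tap voltage: V_s · R2/(R1'+R2) = 20.6 × 0.8235 = 16.96 mV.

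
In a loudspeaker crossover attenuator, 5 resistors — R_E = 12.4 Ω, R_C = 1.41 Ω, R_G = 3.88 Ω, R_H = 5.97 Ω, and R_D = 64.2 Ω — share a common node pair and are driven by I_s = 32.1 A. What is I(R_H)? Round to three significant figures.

ΣG = 1/12.4 + 1/1.41 + 1/3.88 + 1/5.97 + 1/64.2 = 1.231.
By the current-divider rule, I = I_s · G_k/ΣG = 32.1 × 0.1361 = 4.369 A.

I ≈ 4.37 A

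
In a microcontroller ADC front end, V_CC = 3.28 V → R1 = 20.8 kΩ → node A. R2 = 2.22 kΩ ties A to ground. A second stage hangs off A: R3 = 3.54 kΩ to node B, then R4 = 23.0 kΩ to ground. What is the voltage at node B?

Looking into the second stage from A: R3 + R4 = 26.54 kΩ appears in parallel with R2.
Effective lower resistance at A: R2 ‖ 26.54 = 2.049 kΩ.
V_A = 3.28 × 2.049/(20.8 + 2.049) = 0.2941 V.
Stage 2 is unloaded, so V_B = V_A · R4/(R3+R4) = 0.2941 × 23.0/26.54 = 0.2549 V.

V_B ≈ 0.255 V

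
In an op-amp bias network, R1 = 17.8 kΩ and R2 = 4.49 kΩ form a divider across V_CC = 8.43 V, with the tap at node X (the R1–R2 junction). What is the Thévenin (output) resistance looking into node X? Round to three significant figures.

R_th ≈ 3.59 kΩ

Looking into X with the source shorted: R_th = R1·R2/(R1+R2) = 17.80 × 4.49/22.29 = 3.586 kΩ.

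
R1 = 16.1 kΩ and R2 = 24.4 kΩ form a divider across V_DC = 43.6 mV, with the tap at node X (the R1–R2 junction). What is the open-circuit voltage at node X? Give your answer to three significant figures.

With X open, the divider is unloaded: V_th = 43.6 × 24.4/40.50 = 26.27 mV.

V_th ≈ 26.3 mV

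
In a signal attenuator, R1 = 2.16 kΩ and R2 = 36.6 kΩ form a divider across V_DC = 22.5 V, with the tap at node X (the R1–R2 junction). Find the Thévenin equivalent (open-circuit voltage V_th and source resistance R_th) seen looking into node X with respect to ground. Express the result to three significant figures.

V_th ≈ 21.2 V, R_th ≈ 2.04 kΩ

Open-circuit (no load on X): V_th = V_DC · R2/(R1 + R2) = 22.5 × 36.6/(2.160 + 36.6) = 21.25 V.
Zeroing V_DC shorts the top of R1 to ground, so R_th = R1 ‖ R2 = 2.040 kΩ.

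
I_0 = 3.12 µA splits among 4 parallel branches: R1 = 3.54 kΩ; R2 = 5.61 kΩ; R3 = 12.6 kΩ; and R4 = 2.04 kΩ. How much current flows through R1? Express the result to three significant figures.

Total conductance ΣG = 1/3.54 + 1/5.61 + 1/12.6 + 1/2.04 = 1.030 (units of 1/kΩ).
By the current-divider rule, I = I_0 · G_k/ΣG = 3.12 × 0.2742 = 0.8554 µA.

I ≈ 0.855 µA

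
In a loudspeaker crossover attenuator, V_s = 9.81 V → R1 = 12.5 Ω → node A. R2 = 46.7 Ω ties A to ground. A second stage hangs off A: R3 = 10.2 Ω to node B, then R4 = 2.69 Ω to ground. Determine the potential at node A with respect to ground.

Node A sees R2 in parallel with the series input of stage 2, R3 + R4 = 12.89 Ω.
R2 ‖ (R3+R4) = 10.10 Ω.
So V_A = 9.81 × 0.4469 = 4.385 V.

V_A ≈ 4.38 V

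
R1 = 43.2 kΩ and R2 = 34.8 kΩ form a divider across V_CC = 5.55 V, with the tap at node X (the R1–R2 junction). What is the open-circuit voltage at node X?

With X open, the divider is unloaded: V_th = 5.55 × 34.8/78.00 = 2.476 V.

V_th ≈ 2.48 V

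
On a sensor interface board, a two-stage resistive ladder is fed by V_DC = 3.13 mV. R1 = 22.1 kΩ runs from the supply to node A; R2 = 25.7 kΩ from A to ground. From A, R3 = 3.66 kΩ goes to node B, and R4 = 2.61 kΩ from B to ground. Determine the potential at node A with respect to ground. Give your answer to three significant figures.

Node A sees R2 in parallel with the series input of stage 2, R3 + R4 = 6.270 kΩ.
R2 ‖ (R3+R4) = 5.040 kΩ.
So V_A = 3.13 × 0.1857 = 0.5813 mV.

V_A ≈ 0.581 mV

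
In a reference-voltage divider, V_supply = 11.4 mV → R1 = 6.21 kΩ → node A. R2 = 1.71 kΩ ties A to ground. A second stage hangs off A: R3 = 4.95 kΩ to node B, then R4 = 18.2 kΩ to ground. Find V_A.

V_A ≈ 2.33 mV

Looking into the second stage from A: R3 + R4 = 23.15 kΩ appears in parallel with R2.
Effective lower resistance at A: R2 ‖ 23.15 = 1.592 kΩ.
First divider: V_A = V_supply · 1.592/(6.21 + 1.592) = 2.327 mV.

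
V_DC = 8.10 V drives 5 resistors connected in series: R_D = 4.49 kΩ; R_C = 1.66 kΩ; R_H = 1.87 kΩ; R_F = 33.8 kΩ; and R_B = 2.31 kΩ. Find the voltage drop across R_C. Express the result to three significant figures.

Series total: ΣR = 4.49 + 1.66 + 1.87 + 33.8 + 2.31 = 44.13 kΩ.
V = V_DC · R/ΣR = 8.10 × 0.03762 = 0.3047 V.

V ≈ 0.305 V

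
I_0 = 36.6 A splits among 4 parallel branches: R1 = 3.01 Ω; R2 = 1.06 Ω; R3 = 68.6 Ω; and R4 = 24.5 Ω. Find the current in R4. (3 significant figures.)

Conductances: ΣG = 1/3.01 + 1/1.06 + 1/68.6 + 1/24.5 = 1.331 (1/Ω).
Current divider: I(R4) = I_0 · G_k/ΣG = 36.6 × (0.04082/1.331) = 36.6 × 0.03067 = 1.122 A.

I ≈ 1.12 A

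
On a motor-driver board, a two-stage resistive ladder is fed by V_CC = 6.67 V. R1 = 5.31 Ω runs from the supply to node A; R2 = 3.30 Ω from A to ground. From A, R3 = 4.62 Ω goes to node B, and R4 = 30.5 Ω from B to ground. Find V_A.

V_A ≈ 2.42 V

Node A sees R2 in parallel with the series input of stage 2, R3 + R4 = 35.12 Ω.
R2 ‖ (R3+R4) = 3.017 Ω.
First divider: V_A = V_CC · 3.017/(5.31 + 3.017) = 2.416 V.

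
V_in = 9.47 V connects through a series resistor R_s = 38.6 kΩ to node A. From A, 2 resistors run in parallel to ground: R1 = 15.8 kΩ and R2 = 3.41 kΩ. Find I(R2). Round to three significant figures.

I ≈ 0.188 mA

Combine the parallel branches: R_p = (1/15.8 + 1/3.41)⁻¹ = 2.805 kΩ.
V_A = 9.47 × 2.805/41.40 = 0.6415 V.
I(R2) = V_A / R2 = 0.6415/3.41 = 0.1881 mA.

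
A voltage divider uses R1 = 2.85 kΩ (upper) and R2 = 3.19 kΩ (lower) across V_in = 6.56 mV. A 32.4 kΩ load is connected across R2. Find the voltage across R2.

First combine the lower leg with the load: R2 ‖ R_L = 2.904 kΩ.
Then V_out = V_in · R2'/(R1 + R2') = 6.56 × 2.904/5.754 = 3.311 mV.

V_out ≈ 3.31 mV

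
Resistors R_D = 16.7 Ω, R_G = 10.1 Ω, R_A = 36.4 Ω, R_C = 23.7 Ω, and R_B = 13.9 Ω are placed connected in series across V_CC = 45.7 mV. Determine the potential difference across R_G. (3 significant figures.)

Series total: ΣR = 16.7 + 10.1 + 36.4 + 23.7 + 13.9 = 100.8 Ω.
By the voltage-divider rule, V = 45.7 × 10.10/100.8 = 4.579 mV.

V ≈ 4.58 mV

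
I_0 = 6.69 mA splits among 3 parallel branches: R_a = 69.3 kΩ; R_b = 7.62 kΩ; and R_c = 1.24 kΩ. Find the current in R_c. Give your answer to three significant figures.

ΣG = 1/69.3 + 1/7.62 + 1/1.24 = 0.9521.
R_c takes the fraction G_k/ΣG = 0.8065/0.9521 = 0.8470, so I = 6.69 × 0.8470 = 5.667 mA.

I ≈ 5.67 mA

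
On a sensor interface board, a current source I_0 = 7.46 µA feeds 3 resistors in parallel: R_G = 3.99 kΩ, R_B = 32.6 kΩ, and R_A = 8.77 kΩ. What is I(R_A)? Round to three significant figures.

Conductances: ΣG = 1/3.99 + 1/32.6 + 1/8.77 = 0.3953 (1/kΩ).
R_A takes the fraction G_k/ΣG = 0.1140/0.3953 = 0.2884, so I = 7.46 × 0.2884 = 2.152 µA.

I ≈ 2.15 µA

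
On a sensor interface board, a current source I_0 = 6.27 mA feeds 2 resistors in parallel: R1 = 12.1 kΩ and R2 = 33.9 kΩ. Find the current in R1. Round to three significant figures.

I ≈ 4.62 mA

Two-branch current divider: I_k = I_0 · R_other/(R_1 + R_2).
So I = 6.27 × 33.9/46.00 = 4.621 mA.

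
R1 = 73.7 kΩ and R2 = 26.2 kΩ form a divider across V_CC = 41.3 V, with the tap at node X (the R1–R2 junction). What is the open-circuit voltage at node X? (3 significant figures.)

V_th ≈ 10.8 V

V_th is the unloaded tap voltage: V_CC · R2/(R1+R2) = 41.3 × 0.2623 = 10.83 V.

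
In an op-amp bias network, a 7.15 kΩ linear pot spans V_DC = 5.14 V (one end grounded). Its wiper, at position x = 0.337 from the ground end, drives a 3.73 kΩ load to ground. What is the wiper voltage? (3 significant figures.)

V_out ≈ 1.21 V

Split the track: R_lower = x·R_p = 2.410 kΩ, R_upper = (1−x)·R_p = 4.740 kΩ.
Lower segment in parallel with the load: 2.410 ‖ 3.73 = 1.464 kΩ.
V_out = 5.14 × 1.464/(4.740 + 1.464) = 1.213 V.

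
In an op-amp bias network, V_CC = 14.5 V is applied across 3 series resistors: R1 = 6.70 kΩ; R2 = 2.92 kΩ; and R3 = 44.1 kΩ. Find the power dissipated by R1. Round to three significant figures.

Series current I = V_CC/ΣR = 14.5/53.72 = 0.2699 mA.
V(R1) = I·R = 1.808 V; P = V·I = 1.808 × 0.2699 = 0.4881 mW.

P ≈ 0.488 mW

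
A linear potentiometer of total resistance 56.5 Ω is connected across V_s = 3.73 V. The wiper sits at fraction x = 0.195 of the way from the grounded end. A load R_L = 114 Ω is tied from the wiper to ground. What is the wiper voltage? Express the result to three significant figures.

Lower segment x·R_p = 11.02 Ω; upper segment (1−x)·R_p = 45.48 Ω.
R_L loads the lower segment: effective lower R = 10.05 Ω.
Loaded-divider output: V_out = 3.73 × 0.1809 = 0.6748 V.

V_out ≈ 0.675 V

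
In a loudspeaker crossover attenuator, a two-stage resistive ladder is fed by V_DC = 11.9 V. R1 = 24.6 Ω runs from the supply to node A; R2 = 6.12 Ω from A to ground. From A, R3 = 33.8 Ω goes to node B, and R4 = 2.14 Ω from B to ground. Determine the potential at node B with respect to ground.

V_B ≈ 0.124 V

The second stage (R3 + R4 = 35.94 Ω) loads node A in parallel with R2.
Effective lower resistance at A: R2 ‖ 35.94 = 5.230 Ω.
First divider: V_A = V_DC · 5.230/(24.6 + 5.230) = 2.086 V.
V_B = V_A × 0.05954 = 0.1242 V.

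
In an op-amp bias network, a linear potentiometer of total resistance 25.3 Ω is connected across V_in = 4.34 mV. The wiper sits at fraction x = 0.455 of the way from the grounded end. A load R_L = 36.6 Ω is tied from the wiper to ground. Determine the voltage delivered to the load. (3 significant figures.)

Split the track: R_lower = x·R_p = 11.51 Ω, R_upper = (1−x)·R_p = 13.79 Ω.
(x·R_p) ‖ R_L = 8.757 Ω.
Then V_out = V_in · 8.757/(13.79 + 8.757) = 1.686 mV.

V_out ≈ 1.69 mV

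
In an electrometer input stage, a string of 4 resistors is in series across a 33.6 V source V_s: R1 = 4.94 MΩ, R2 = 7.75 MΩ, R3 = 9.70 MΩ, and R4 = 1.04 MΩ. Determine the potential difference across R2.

Total series resistance ΣR = 4.94 + 7.75 + 9.70 + 1.04 = 23.43 MΩ.
V = V_s · R/ΣR = 33.6 × 0.3308 = 11.11 V.

V ≈ 11.1 V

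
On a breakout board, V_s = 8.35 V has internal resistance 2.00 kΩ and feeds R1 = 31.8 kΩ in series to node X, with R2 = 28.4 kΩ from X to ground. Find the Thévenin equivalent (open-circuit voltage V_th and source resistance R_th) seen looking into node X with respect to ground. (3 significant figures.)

V_th ≈ 3.81 V, R_th ≈ 15.4 kΩ

R1' = 2.00 + 31.8 = 33.80 kΩ (source resistance + R1).
Open-circuit (no load on X): V_th = V_s · R2/(R1' + R2) = 8.35 × 28.4/(33.80 + 28.4) = 3.813 V.
Zeroing V_s shorts the top of R1' to ground, so R_th = R1' ‖ R2 = 15.43 kΩ.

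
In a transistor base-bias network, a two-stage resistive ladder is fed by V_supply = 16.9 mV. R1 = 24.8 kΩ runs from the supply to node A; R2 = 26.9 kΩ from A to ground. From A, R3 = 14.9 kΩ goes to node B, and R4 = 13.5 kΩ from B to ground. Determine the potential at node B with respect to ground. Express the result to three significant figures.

Looking into the second stage from A: R3 + R4 = 28.40 kΩ appears in parallel with R2.
R2 ‖ (R3+R4) = 13.81 kΩ.
So V_A = 16.9 × 0.3578 = 6.046 mV.
Then the unloaded second divider: V_B = V_A × R4/(R3+R4) = 6.046 × 0.4754 = 2.874 mV.

V_B ≈ 2.87 mV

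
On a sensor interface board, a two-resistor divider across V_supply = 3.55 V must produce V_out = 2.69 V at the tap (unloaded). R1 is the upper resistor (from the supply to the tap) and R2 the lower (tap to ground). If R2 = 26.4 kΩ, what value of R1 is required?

Required fraction k = V_out/V_supply = 0.7577.
R1 = R2·(1/k − 1) = 26.4 × 0.3197 = 8.440 kΩ.

R1 ≈ 8.44 kΩ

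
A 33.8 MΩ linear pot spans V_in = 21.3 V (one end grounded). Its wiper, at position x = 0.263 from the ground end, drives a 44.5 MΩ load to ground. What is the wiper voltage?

V_out ≈ 4.88 V

Lower segment x·R_p = 8.889 MΩ; upper segment (1−x)·R_p = 24.91 MΩ.
Lower segment in parallel with the load: 8.889 ‖ 44.5 = 7.409 MΩ.
Loaded-divider output: V_out = 21.3 × 0.2292 = 4.883 V.
(Unloaded: V_out = x·V_in = 5.60 V.)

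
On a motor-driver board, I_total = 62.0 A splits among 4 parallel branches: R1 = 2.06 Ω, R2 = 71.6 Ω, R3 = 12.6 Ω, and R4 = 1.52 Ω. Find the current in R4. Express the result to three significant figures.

Total conductance ΣG = 1/2.06 + 1/71.6 + 1/12.6 + 1/1.52 = 1.237 (units of 1/Ω).
By the current-divider rule, I = I_total · G_k/ΣG = 62.0 × 0.5320 = 32.98 A.

I ≈ 33.0 A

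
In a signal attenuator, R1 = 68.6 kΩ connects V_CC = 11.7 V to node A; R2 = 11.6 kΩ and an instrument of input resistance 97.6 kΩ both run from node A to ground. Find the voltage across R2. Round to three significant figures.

V_out ≈ 1.54 V

R2 ‖ R_L = (11.6 × 97.6)/(11.6 + 97.6) = 10.37 kΩ.
Then V_out = V_CC · R2'/(R1 + R2') = 11.7 × 10.37/78.97 = 1.536 V.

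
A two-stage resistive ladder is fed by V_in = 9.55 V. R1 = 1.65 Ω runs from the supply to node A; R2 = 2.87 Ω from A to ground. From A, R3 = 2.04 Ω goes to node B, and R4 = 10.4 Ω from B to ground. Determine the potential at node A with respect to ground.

V_A ≈ 5.59 V

Node A sees R2 in parallel with the series input of stage 2, R3 + R4 = 12.44 Ω.
R2 ‖ (R3+R4) = 2.332 Ω.
So V_A = 9.55 × 0.5856 = 5.593 V.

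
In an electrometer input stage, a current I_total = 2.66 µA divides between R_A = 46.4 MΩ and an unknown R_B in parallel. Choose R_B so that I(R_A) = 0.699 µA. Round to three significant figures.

Two-branch current divider: I_A = I_total · R_B/(R_A + R_B).
With f = 0.2628, R_B = R_A · f/(1−f) = 46.4 × 0.3565 = 16.54 MΩ.

R_B ≈ 16.5 MΩ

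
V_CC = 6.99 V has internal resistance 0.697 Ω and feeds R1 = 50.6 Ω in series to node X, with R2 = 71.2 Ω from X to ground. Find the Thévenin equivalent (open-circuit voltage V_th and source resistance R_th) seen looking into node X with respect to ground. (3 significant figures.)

R1' = 0.697 + 50.6 = 51.30 Ω (source resistance + R1).
V_th is the unloaded tap voltage: V_CC · R2/(R1'+R2) = 6.99 × 0.5812 = 4.063 V.
With V_CC suppressed (replaced by a short), R_th = R1' ‖ R2 = (51.30 × 71.2)/(51.30 + 71.2) = 29.82 Ω.

V_th ≈ 4.06 V, R_th ≈ 29.8 Ω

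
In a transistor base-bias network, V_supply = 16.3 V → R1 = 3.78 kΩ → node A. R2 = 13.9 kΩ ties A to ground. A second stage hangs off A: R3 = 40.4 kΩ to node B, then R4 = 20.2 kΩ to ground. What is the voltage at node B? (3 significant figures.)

Node A sees R2 in parallel with the series input of stage 2, R3 + R4 = 60.60 kΩ.
Effective lower resistance at A: R2 ‖ 60.60 = 11.31 kΩ.
So V_A = 16.3 × 0.7494 = 12.22 V.
Then the unloaded second divider: V_B = V_A × R4/(R3+R4) = 12.22 × 0.3333 = 4.072 V.

V_B ≈ 4.07 V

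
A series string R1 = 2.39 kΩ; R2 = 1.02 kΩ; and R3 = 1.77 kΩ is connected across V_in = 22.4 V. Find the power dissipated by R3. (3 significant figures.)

P ≈ 33.1 mW

ΣR = 5.180 kΩ → I = 22.4/5.180 = 4.324 mA.
V(R3) = I·R = 7.654 V; P = V·I = 7.654 × 4.324 = 33.10 mW.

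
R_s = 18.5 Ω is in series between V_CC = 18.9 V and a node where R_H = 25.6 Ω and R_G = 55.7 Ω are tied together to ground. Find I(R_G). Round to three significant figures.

I ≈ 0.165 A

Equivalent of the parallel group: R_p = 17.54 Ω.
Node voltage V_A = V_CC · R_p/(R_s + R_p) = 18.9 × 0.4867 = 9.198 V.
I(R_G) = V_A / R_G = 9.198/55.7 = 0.1651 A.
(Check via current divider: I_total = 0.5244 A; share G_k/ΣG = 0.3149 → same result.)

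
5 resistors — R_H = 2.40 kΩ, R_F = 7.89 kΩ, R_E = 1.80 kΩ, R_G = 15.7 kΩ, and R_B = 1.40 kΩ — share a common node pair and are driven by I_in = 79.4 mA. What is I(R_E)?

I ≈ 23.5 mA

Conductances: ΣG = 1/2.40 + 1/7.89 + 1/1.80 + 1/15.7 + 1/1.40 = 1.877 (1/kΩ).
Current divider: I(R_E) = I_in · G_k/ΣG = 79.4 × (0.5556/1.877) = 79.4 × 0.2960 = 23.50 mA.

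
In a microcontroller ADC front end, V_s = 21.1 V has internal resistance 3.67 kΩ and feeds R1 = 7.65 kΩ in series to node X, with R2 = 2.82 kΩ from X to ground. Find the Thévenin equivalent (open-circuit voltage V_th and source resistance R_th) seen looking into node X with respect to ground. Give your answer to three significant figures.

V_th ≈ 4.21 V, R_th ≈ 2.26 kΩ

R1' = 3.67 + 7.65 = 11.32 kΩ (source resistance + R1).
With X open, the divider is unloaded: V_th = 21.1 × 2.82/14.14 = 4.208 V.
Looking into X with the source shorted: R_th = R1'·R2/(R1'+R2) = 11.32 × 2.82/14.14 = 2.258 kΩ.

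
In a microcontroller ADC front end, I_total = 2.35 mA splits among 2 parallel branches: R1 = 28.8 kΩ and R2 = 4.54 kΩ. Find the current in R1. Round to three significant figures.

Two-branch current divider: I_k = I_total · R_other/(R_1 + R_2).
I(R1) = 2.35 × 4.54/(28.8 + 4.54) = 2.35 × 0.1362 = 0.3200 mA.

I ≈ 0.320 mA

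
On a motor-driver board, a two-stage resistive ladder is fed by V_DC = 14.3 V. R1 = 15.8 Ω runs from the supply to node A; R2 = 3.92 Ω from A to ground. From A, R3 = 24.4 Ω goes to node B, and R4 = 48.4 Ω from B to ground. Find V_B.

V_B ≈ 1.81 V

Looking into the second stage from A: R3 + R4 = 72.80 Ω appears in parallel with R2.
R2 ‖ (R3+R4) = 3.720 Ω.
First divider: V_A = V_DC · 3.720/(15.8 + 3.720) = 2.725 V.
V_B = V_A × 0.6648 = 1.812 V.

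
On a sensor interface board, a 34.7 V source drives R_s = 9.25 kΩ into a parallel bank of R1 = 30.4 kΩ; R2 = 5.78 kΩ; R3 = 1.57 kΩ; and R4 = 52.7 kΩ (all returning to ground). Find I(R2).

Equivalent of the parallel group: R_p = 1.160 kΩ.
Node voltage V_A = V_supply · R_p/(R_s + R_p) = 34.7 × 0.1115 = 3.868 V.
Branch current I = V_A/R2 = 3.868/5.78 = 0.6691 mA.

I ≈ 0.669 mA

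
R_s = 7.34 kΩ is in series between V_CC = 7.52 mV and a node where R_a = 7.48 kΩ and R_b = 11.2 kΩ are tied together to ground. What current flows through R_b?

I ≈ 0.255 µA

Parallel bank: R_p = 1/(1/7.48 + 1/11.2) = 4.485 kΩ.
Node voltage V_A = V_CC · R_p/(R_s + R_p) = 7.52 × 0.3793 = 2.852 mV.
Branch current I = V_A/R_b = 2.852/11.2 = 0.2547 µA.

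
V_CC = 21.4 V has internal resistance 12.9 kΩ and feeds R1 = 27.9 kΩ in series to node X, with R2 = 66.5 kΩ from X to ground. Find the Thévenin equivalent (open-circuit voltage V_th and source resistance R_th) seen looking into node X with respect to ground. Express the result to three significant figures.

V_th ≈ 13.3 V, R_th ≈ 25.3 kΩ

R1' = 12.9 + 27.9 = 40.80 kΩ (source resistance + R1).
V_th is the unloaded tap voltage: V_CC · R2/(R1'+R2) = 21.4 × 0.6198 = 13.26 V.
Looking into X with the source shorted: R_th = R1'·R2/(R1'+R2) = 40.80 × 66.5/107.3 = 25.29 kΩ.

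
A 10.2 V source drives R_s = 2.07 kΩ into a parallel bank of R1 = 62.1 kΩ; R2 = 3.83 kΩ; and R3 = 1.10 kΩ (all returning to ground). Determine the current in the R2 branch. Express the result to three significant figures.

Parallel bank: R_p = 1/(1/62.1 + 1/3.83 + 1/1.10) = 0.8430 kΩ.
V_A by voltage divider: V_A = 10.2 × 0.8430/(2.07 + 0.8430) = 2.952 V.
Branch current I = V_A/R2 = 2.952/3.83 = 0.7707 mA.

I ≈ 0.771 mA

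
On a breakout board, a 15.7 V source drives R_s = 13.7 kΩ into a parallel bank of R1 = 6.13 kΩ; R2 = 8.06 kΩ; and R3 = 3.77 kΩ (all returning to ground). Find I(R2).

Equivalent of the parallel group: R_p = 1.810 kΩ.
V_A = 15.7 × 1.810/15.51 = 1.832 V.
Branch current I = V_A/R2 = 1.832/8.06 = 0.2273 mA.
(Check via current divider: I_total = 1.012 mA; share G_k/ΣG = 0.2246 → same result.)

I ≈ 0.227 mA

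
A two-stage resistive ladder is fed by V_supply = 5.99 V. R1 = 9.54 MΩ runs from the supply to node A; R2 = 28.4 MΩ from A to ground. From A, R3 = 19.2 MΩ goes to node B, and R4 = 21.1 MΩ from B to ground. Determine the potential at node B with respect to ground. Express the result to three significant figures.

V_B ≈ 1.99 V

Node A sees R2 in parallel with the series input of stage 2, R3 + R4 = 40.30 MΩ.
Effective lower resistance at A: R2 ‖ 40.30 = 16.66 MΩ.
V_A = 5.99 × 16.66/(9.54 + 16.66) = 3.809 V.
Then the unloaded second divider: V_B = V_A × R4/(R3+R4) = 3.809 × 0.5236 = 1.994 V.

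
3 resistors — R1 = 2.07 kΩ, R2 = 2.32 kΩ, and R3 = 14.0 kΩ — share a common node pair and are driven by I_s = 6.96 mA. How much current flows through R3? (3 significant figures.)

ΣG = 1/2.07 + 1/2.32 + 1/14.0 = 0.9856.
Current divider: I(R3) = I_s · G_k/ΣG = 6.96 × (0.07143/0.9856) = 6.96 × 0.07248 = 0.5044 mA.

I ≈ 0.504 mA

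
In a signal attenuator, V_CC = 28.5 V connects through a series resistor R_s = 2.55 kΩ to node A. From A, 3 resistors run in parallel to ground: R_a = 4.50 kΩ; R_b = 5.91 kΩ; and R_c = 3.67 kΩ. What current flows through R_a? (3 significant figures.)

I ≈ 2.35 mA

Equivalent of the parallel group: R_p = 1.506 kΩ.
V_A by voltage divider: V_A = 28.5 × 1.506/(2.55 + 1.506) = 10.58 V.
Branch current I = V_A/R_a = 10.58/4.50 = 2.352 mA.
(Check via current divider: I_total = 7.026 mA; share G_k/ΣG = 0.3347 → same result.)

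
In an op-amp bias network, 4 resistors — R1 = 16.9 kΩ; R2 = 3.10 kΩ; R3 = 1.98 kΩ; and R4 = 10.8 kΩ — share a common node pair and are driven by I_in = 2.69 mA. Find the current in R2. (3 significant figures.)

Conductances: ΣG = 1/16.9 + 1/3.10 + 1/1.98 + 1/10.8 = 0.9794 (1/kΩ).
Current divider: I(R2) = I_in · G_k/ΣG = 2.69 × (0.3226/0.9794) = 2.69 × 0.3294 = 0.8860 mA.

I ≈ 0.886 mA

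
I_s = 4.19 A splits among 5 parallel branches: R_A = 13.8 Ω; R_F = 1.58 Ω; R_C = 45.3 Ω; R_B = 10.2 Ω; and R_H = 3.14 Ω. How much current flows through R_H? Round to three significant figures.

Conductances: ΣG = 1/13.8 + 1/1.58 + 1/45.3 + 1/10.2 + 1/3.14 = 1.144 (1/Ω).
Current divider: I(R_H) = I_s · G_k/ΣG = 4.19 × (0.3185/1.144) = 4.19 × 0.2784 = 1.166 A.

I ≈ 1.17 A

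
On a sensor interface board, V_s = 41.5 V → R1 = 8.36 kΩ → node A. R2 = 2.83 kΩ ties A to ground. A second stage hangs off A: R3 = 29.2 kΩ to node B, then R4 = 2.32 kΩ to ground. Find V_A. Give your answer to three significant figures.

V_A ≈ 9.84 V

The second stage (R3 + R4 = 31.52 kΩ) loads node A in parallel with R2.
R2 ‖ (R3+R4) = 2.597 kΩ.
So V_A = 41.5 × 0.2370 = 9.836 V.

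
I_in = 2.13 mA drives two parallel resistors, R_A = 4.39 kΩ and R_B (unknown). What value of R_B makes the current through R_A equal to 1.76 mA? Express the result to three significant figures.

Two-branch current divider: I_A = I_in · R_B/(R_A + R_B).
1.76/2.13 = R_B/(R_A + R_B) → R_B = R_A · (0.8263)/(1 − 0.8263) = 4.39 × 4.757 = 20.88 kΩ.

R_B ≈ 20.9 kΩ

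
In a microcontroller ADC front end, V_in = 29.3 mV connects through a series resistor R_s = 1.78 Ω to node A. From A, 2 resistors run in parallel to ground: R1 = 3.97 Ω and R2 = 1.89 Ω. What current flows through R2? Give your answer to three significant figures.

I ≈ 6.49 mA

Equivalent of the parallel group: R_p = 1.280 Ω.
V_A by voltage divider: V_A = 29.3 × 1.280/(1.78 + 1.280) = 12.26 mV.
I(R2) = V_A / R2 = 12.26/1.89 = 6.486 mA.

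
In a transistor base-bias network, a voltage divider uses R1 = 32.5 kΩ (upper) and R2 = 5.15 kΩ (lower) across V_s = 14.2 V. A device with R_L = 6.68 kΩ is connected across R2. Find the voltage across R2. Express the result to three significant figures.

V_out ≈ 1.17 V

First combine the lower leg with the load: R2 ‖ R_L = 2.908 kΩ.
Then V_out = V_s · R2'/(R1 + R2') = 14.2 × 2.908/35.41 = 1.166 V.
(Unloaded it would be 1.94 V; the load pulls it down.)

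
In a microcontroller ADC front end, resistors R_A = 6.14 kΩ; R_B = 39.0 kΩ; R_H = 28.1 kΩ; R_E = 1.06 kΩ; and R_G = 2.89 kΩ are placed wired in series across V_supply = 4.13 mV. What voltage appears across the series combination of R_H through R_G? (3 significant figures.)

Total series resistance ΣR = 6.14 + 39.0 + 28.1 + 1.06 + 2.89 = 77.19 kΩ.
R_{R_H..R_G} = 28.1 + 1.06 + 2.89 = 32.05 kΩ.
V = V_supply · R/ΣR = 4.13 × 0.4152 = 1.715 mV.

V ≈ 1.71 mV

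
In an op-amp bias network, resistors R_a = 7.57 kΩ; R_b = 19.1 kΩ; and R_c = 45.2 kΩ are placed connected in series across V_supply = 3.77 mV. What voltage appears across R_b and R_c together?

ΣR = 7.57 + 19.1 + 45.2 = 71.87 kΩ.
R_{R_b..R_c} = 19.1 + 45.2 = 64.30 kΩ.
V = V_supply · R/ΣR = 3.77 × 0.8947 = 3.373 mV.

V ≈ 3.37 mV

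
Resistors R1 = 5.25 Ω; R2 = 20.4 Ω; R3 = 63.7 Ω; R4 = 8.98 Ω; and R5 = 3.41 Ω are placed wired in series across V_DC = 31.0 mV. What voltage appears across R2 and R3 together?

Total series resistance ΣR = 5.25 + 20.4 + 63.7 + 8.98 + 3.41 = 101.7 Ω.
R_{R2..R3} = 20.4 + 63.7 = 84.10 Ω.
V = V_DC · R/ΣR = 31.0 × 0.8266 = 25.63 mV.

V ≈ 25.6 mV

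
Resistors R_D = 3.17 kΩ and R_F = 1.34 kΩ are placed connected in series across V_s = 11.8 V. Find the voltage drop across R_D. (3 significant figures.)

V ≈ 8.29 V

Series total: ΣR = 3.17 + 1.34 = 4.510 kΩ.
By the voltage-divider rule, V = 11.8 × 3.170/4.510 = 8.294 V.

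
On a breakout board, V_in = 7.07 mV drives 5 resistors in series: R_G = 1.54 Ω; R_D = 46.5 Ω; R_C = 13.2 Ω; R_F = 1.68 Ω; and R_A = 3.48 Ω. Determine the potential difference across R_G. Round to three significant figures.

V ≈ 0.164 mV

ΣR = 1.54 + 46.5 + 13.2 + 1.68 + 3.48 = 66.40 Ω.
Voltage divider: V = V_in · (1.540 / 66.40) = 7.07 × 0.02319 = 0.1640 mV.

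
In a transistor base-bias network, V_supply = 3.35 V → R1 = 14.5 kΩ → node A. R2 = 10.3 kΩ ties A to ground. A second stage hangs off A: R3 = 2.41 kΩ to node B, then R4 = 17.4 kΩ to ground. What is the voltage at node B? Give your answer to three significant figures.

The second stage (R3 + R4 = 19.81 kΩ) loads node A in parallel with R2.
R2 ‖ (R3+R4) = 6.777 kΩ.
V_A = 3.35 × 6.777/(14.5 + 6.777) = 1.067 V.
Then the unloaded second divider: V_B = V_A × R4/(R3+R4) = 1.067 × 0.8783 = 0.9372 V.

V_B ≈ 0.937 V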